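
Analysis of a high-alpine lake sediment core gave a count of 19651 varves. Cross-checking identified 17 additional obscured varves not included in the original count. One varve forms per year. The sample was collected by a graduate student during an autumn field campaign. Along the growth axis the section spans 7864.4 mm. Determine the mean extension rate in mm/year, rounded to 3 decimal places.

Correcting the raw count gives 19651 + 17 = 19668 true varves.
Extension rate ≈ 7864.4 / 19668 = 0.400 mm/year.

0.400 mm/year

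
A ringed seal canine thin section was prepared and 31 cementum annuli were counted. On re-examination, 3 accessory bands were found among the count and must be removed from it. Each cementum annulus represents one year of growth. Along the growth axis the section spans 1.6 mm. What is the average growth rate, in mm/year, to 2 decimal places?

0.06 mm/year

True cementum annulus count = 31 − 3 = 28.
Extension rate ≈ 1.6 / 28 = 0.06 mm/year.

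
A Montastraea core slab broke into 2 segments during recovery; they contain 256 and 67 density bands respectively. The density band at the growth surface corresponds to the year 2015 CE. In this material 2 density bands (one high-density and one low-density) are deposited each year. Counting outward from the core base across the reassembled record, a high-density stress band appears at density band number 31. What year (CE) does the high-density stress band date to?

Total density bands = 256 + 67 = 323.
323 − 31 = 292 density bands lie beyond the high-density stress band toward the growth surface.
Dividing by 2 density bands per year: 292 / 2 = 146 years.
2015 − 146 = 1869 CE.

1869 CE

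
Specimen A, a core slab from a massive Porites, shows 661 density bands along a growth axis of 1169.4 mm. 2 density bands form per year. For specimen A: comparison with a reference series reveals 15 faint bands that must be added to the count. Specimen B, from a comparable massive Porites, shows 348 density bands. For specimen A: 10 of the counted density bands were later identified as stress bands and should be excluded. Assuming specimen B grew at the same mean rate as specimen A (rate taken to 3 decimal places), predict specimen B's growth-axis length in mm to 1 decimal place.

611.1 mm

Specimen A: after corrections the count is 661 − 10 + 15 = 666 density bands.
Specimen A: dividing by 2 density bands per year: 666 / 2 = 333 years.
A: 1169.4 mm over 333 years gives 1169.4 / 333 ≈ 3.512 mm/yr.
Specimen B: 348 density bands at 2 per year is 348 / 2 = 174 years. B's length ≈ 3.512 × 174 = 611.1 mm.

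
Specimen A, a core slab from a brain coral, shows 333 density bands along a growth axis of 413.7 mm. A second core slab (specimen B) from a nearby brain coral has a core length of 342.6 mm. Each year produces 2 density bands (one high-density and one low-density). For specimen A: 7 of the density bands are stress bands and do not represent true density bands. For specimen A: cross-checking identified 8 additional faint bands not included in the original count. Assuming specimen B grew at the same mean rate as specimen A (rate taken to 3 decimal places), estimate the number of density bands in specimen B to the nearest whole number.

277 density bands

Specimen A: after corrections the count is 333 − 7 + 8 = 334 density bands.
Specimen A: dividing by 2 density bands per year: 334 / 2 = 167 years.
A: 413.7 mm over 167 years gives 413.7 / 167 ≈ 2.477 mm per year.
Specimen B: 342.6 mm / 2.477 mm per year = 138.31 years; at 2 density bands per year that is 138.31 × 2 ≈ 277 density bands.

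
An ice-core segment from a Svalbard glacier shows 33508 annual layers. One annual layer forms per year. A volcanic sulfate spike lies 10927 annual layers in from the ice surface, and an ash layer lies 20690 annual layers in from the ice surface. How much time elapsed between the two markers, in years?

9763 years

Separation: 20690 − 10927 = 9763 annual layers.
One annual layer per year makes the interval 9763 years.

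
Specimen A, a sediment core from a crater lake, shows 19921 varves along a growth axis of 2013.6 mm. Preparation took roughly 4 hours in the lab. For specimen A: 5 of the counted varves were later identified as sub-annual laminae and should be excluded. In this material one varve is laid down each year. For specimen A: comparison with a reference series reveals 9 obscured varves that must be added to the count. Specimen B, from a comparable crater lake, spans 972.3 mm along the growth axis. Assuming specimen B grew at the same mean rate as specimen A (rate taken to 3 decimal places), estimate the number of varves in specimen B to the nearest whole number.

9627 varves

Specimen A: adjusted count: 19921 − 5 + 9 = 19925 varves.
A: Extension rate ≈ 2013.6 / 19925 = 0.101 mm/yr.
For B, 972.3 / 0.101 = 9626.73 years ≈ 9627 varves.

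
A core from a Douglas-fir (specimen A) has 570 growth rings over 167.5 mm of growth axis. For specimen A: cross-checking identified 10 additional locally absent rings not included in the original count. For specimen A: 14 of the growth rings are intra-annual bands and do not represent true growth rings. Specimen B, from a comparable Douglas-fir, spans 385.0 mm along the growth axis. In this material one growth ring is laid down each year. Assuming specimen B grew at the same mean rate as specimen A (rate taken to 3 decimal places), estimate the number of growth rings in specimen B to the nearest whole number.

Specimen A: correcting the raw count gives 570 − 14 + 10 = 566 true growth rings.
A: 167.5 mm over 566 years gives 167.5 / 566 ≈ 0.296 mm/yr.
B spans 385.0 / 0.296 = 1300.68 years ≈ 1301 growth rings.

1301 growth rings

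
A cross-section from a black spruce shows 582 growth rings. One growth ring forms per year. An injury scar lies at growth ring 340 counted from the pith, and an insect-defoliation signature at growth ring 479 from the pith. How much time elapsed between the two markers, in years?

139 yr

Separation: 479 − 340 = 139 growth rings.
That is 139 years at one growth ring per year.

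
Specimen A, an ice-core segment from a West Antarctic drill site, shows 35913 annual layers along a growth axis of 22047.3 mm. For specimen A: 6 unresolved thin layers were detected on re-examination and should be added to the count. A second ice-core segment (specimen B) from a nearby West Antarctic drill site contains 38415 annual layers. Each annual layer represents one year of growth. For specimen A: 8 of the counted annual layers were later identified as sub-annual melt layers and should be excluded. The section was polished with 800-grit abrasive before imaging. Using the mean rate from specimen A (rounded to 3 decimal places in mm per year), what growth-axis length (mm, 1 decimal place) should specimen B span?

Specimen A: after corrections the count is 35913 − 8 + 6 = 35911 annual layers.
A: Mean rate = 22047.3 mm / 35911 years ≈ 0.614 mm per year.
For B, 0.614 mm/year × 38415 years = 23586.8 mm.

23586.8 mm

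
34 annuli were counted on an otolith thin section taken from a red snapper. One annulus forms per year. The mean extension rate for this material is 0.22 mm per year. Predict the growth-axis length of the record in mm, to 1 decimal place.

The record spans 34 years at 0.22 mm per year.
Length ≈ 0.22 × 34 = 7.5 mm.

7.5 mm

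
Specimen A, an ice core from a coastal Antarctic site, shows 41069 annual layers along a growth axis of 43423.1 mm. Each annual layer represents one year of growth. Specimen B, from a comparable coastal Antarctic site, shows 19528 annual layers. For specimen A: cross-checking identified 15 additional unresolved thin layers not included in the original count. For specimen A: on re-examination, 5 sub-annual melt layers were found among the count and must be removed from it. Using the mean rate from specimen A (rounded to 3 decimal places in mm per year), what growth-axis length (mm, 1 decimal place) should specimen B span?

20641.1 mm

Specimen A: correcting the raw count gives 41069 − 5 + 15 = 41079 true annual layers.
A: 43423.1 mm over 41079 years gives 43423.1 / 41079 ≈ 1.057 mm per year.
B's length ≈ 1.057 × 19528 = 20641.1 mm.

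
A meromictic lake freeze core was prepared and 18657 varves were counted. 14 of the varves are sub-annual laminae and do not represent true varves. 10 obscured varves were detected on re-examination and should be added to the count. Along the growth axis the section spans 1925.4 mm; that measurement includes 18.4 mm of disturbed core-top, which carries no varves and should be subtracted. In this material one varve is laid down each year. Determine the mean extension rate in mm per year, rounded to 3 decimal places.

Correcting the raw count gives 18657 − 14 + 10 = 18653 true varves.
Net length = 1925.4 − 18.4 = 1907.0 mm.
Mean rate = 1907.0 mm / 18653 years ≈ 0.102 mm per year.

0.102 mm per year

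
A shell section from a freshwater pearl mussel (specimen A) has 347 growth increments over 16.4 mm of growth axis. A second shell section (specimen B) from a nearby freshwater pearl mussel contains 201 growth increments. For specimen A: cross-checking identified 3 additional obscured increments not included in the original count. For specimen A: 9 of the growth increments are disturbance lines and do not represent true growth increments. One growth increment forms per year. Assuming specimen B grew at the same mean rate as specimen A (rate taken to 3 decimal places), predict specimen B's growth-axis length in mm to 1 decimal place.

Specimen A: true growth increment count = 347 − 9 + 3 = 341.
A: Mean rate = 16.4 mm / 341 years ≈ 0.048 mm per year.
For B, 0.048 mm/year × 201 years = 9.6 mm.

9.6 mm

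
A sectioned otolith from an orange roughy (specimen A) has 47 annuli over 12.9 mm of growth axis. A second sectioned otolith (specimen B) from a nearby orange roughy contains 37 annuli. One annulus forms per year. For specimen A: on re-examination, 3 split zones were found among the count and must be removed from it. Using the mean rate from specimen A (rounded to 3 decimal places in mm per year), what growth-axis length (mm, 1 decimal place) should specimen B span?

10.8 mm

Specimen A: true annulus count = 47 − 3 = 44.
A: 12.9 mm over 44 years gives 12.9 / 44 ≈ 0.293 mm/yr.
B's length ≈ 0.293 × 37 = 10.8 mm.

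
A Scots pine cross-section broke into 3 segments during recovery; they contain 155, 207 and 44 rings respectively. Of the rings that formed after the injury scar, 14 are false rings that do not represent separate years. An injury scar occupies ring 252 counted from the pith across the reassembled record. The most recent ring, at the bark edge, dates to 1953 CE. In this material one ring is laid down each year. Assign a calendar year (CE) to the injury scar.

1813 CE

Total rings = 155 + 207 + 44 = 406.
406 − 252 = 154 rings lie beyond the injury scar toward the bark edge.
Removing the 14 false rings leaves 154 − 14 = 140 true rings beyond the injury scar.
The ring at the bark edge is 1953 CE, so the injury scar dates to 1953 − 140 = 1813 CE.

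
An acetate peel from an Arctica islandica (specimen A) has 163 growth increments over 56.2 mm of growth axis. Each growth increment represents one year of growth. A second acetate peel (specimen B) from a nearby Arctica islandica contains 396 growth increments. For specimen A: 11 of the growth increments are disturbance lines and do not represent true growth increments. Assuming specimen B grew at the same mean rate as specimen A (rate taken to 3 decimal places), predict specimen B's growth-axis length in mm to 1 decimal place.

146.5 mm

Specimen A: true growth increment count = 163 − 11 = 152.
A: Extension rate ≈ 56.2 / 152 = 0.370 mm per year.
B's length ≈ 0.370 × 396 = 146.5 mm.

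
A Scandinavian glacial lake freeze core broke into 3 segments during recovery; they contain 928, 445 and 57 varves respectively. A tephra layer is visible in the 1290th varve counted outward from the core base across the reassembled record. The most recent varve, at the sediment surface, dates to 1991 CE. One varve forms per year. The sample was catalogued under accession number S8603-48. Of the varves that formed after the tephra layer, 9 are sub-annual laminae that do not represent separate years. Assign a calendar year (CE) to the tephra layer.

Total varves = 928 + 445 + 57 = 1430.
Between varve 1290 and the sediment surface there are 1430 − 1290 = 140 varves.
140 − 9 false = 131 true varves after the tephra layer.
The varve at the sediment surface is 1991 CE, so the tephra layer dates to 1991 − 131 = 1860 CE.

1860 CE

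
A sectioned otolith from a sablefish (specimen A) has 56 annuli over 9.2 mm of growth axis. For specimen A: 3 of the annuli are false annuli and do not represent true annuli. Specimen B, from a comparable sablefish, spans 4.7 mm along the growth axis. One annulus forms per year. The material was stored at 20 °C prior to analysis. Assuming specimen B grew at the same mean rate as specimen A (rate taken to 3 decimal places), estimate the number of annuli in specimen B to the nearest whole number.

Specimen A: after corrections the count is 56 − 3 = 53 annuli.
A: 9.2 mm over 53 years gives 9.2 / 53 ≈ 0.174 mm per year.
For B, 4.7 / 0.174 = 27.01 years ≈ 27 annuli.

27 annuli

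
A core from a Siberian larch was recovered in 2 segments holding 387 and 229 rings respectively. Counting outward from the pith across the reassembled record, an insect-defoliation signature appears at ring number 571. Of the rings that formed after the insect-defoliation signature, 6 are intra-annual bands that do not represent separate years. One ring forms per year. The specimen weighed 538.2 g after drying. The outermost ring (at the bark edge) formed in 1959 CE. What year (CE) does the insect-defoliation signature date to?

Total rings = 387 + 229 = 616.
Between ring 571 and the bark edge there are 616 − 571 = 45 rings.
Excluding 6 false rings: 45 − 6 = 39.
Counting back 39 years from 1959 CE places the insect-defoliation signature in 1959 − 39 = 1920 CE.

1920 CE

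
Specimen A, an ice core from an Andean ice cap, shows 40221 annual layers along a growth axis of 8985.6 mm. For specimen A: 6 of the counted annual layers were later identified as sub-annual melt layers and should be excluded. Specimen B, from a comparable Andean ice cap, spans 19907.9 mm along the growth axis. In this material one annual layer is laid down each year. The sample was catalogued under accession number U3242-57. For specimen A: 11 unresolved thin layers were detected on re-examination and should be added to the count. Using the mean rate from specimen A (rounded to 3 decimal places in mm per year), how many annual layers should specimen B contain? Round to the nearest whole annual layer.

Specimen A: after corrections the count is 40221 − 6 + 11 = 40226 annual layers.
A: 8985.6 mm over 40226 years gives 8985.6 / 40226 ≈ 0.223 mm/year.
Specimen B: 19907.9 mm / 0.223 mm per year = 89273.09 years ≈ 89273 annual layers.

89273 annual layers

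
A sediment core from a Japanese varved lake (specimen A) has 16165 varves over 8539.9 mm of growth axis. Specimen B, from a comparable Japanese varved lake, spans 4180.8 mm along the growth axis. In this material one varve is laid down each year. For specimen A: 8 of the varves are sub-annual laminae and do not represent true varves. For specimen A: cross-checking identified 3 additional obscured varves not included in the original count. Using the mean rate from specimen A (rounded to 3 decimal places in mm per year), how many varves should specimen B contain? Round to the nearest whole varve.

Specimen A: true varve count = 16165 − 8 + 3 = 16160.
A: Extension rate ≈ 8539.9 / 16160 = 0.528 mm per year.
Specimen B: 4180.8 mm / 0.528 mm per year = 7918.18 years ≈ 7918 varves.

7918 varves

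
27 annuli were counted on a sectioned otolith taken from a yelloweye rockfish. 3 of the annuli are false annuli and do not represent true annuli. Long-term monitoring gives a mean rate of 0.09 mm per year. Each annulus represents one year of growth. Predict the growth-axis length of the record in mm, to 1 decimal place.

After corrections the count is 27 − 3 = 24 annuli.
Length ≈ 0.09 × 24 = 2.2 mm.

2.2 mm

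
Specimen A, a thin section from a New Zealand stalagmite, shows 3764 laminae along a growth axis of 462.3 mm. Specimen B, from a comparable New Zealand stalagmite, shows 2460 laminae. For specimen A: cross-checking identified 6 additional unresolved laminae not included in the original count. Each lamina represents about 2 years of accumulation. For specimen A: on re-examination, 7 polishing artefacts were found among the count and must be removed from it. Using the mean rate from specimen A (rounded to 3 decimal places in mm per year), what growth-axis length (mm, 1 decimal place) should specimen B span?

300.1 mm

Specimen A: adjusted count: 3764 − 7 + 6 = 3763 laminae.
Specimen A: 3763 laminae at 2 years each span 3763 × 2 = 7526 years.
A: 462.3 mm over 7526 years gives 462.3 / 7526 ≈ 0.061 mm/year.
Specimen B: multiplying by 2 years per lamina: 2460 × 2 = 4920 years. Length of B = 0.061 × 4920 = 300.1 mm.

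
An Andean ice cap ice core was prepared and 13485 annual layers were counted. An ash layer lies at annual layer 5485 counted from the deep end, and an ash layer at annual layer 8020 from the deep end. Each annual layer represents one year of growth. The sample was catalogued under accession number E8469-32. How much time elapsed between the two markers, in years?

2535 years

8020 − 5485 = 2535 annual layers lie between the two events.
That is 2535 years at one annual layer per year.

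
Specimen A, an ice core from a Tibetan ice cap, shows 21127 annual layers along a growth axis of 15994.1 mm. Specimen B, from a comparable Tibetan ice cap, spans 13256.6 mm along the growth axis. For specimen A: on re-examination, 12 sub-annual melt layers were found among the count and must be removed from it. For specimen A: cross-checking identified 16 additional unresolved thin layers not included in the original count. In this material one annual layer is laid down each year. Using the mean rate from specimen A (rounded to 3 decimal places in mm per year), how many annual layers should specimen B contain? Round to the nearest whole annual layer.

17512 annual layers

Specimen A: adjusted count: 21127 − 12 + 16 = 21131 annual layers.
A: 15994.1 mm over 21131 years gives 15994.1 / 21131 ≈ 0.757 mm/yr.
Specimen B: 13256.6 mm / 0.757 mm per year = 17512.02 years ≈ 17512 annual layers.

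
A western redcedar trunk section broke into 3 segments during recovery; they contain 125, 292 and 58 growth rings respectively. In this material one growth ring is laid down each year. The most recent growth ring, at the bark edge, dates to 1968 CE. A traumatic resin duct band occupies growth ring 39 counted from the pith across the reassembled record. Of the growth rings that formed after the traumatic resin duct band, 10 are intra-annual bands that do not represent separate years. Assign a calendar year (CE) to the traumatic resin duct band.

Total growth rings = 125 + 292 + 58 = 475.
The traumatic resin duct band sits at growth ring 39 from the pith, so 475 − 39 = 436 growth rings formed after it.
Excluding 10 false growth rings: 436 − 10 = 426.
The growth ring at the bark edge is 1968 CE, so the traumatic resin duct band dates to 1968 − 426 = 1542 CE.

1542 CE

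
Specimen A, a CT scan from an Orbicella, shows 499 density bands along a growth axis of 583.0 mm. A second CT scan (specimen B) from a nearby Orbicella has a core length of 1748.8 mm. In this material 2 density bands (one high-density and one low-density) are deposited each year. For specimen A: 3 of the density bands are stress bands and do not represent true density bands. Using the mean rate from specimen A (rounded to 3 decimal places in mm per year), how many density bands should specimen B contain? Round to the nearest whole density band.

Specimen A: correcting the raw count gives 499 − 3 = 496 true density bands.
Specimen A: dividing by 2 density bands per year: 496 / 2 = 248 years.
A: 583.0 mm over 248 years gives 583.0 / 248 ≈ 2.351 mm/year.
For B, 1748.8 / 2.351 = 743.85 years; at 2 density bands per year that is 743.85 × 2 ≈ 1488 density bands.

1488 density bands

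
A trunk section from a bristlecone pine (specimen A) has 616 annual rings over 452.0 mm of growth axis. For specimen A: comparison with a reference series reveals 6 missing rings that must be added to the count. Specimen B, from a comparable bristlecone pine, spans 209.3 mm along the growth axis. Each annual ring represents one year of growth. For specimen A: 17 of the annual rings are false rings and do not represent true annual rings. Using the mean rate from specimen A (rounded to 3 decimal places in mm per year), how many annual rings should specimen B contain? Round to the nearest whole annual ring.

Specimen A: correcting the raw count gives 616 − 17 + 6 = 605 true annual rings.
A: Mean rate = 452.0 mm / 605 years ≈ 0.747 mm/year.
For B, 209.3 / 0.747 = 280.19 years ≈ 280 annual rings.

280 annual rings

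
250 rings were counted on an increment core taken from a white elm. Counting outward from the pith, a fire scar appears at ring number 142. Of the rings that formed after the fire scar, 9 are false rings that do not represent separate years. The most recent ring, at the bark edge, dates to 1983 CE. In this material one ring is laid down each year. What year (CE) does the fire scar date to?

The fire scar sits at ring 142 from the pith, so 250 − 142 = 108 rings formed after it.
Excluding 9 false rings: 108 − 9 = 99.
The ring at the bark edge is 1983 CE, so the fire scar dates to 1983 − 99 = 1884 CE.

1884 CE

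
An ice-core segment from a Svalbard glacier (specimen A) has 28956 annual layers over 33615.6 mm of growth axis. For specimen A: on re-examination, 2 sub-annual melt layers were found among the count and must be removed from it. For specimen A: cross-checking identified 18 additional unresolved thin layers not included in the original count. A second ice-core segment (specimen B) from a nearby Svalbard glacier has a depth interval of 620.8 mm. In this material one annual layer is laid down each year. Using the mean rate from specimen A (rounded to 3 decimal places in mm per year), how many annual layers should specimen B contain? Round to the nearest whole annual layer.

535 annual layers

Specimen A: after corrections the count is 28956 − 2 + 18 = 28972 annual layers.
A: Extension rate ≈ 33615.6 / 28972 = 1.160 mm/year.
Specimen B: 620.8 mm / 1.160 mm per year = 535.17 years ≈ 535 annual layers.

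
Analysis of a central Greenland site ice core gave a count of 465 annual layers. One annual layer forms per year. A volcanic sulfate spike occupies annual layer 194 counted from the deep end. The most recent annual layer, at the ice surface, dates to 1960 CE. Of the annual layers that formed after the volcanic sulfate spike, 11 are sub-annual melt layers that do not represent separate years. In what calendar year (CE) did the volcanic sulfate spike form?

Between annual layer 194 and the ice surface there are 465 − 194 = 271 annual layers.
Excluding 11 false annual layers: 271 − 11 = 260.
The annual layer at the ice surface is 1960 CE, so the volcanic sulfate spike dates to 1960 − 260 = 1700 CE.

1700 CE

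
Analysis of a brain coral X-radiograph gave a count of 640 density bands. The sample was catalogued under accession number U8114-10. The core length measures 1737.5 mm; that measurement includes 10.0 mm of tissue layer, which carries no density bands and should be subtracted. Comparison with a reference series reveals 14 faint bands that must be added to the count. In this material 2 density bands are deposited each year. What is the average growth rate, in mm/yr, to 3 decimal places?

Adjusted count: 640 + 14 = 654 density bands.
Dividing by 2 density bands per year: 654 / 2 = 327 years.
Removing the 10.0 mm offcut leaves 1737.5 − 10.0 = 1727.5 mm.
1727.5 mm over 327 years gives 1727.5 / 327 ≈ 5.283 mm/yr.

5.283 mm/yr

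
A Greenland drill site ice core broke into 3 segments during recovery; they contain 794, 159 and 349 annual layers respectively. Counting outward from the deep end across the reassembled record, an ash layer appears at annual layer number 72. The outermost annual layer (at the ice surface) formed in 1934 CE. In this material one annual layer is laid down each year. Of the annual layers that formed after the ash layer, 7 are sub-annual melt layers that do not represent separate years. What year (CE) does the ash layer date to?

Total annual layers = 794 + 159 + 349 = 1302.
Between annual layer 72 and the ice surface there are 1302 − 72 = 1230 annual layers.
1230 − 7 false = 1223 true annual layers after the ash layer.
Counting back 1223 years from 1934 CE places the ash layer in 1934 − 1223 = 711 CE.

711 CE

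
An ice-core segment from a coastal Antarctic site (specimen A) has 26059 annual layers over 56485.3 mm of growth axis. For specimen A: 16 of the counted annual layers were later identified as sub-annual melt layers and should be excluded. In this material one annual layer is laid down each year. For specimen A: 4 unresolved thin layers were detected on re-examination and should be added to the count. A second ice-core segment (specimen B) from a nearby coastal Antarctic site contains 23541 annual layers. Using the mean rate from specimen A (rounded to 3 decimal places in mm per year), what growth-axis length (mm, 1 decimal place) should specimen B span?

Specimen A: correcting the raw count gives 26059 − 16 + 4 = 26047 true annual layers.
A: Mean rate = 56485.3 mm / 26047 years ≈ 2.169 mm per year.
B's length ≈ 2.169 × 23541 = 51060.4 mm.

51060.4 mm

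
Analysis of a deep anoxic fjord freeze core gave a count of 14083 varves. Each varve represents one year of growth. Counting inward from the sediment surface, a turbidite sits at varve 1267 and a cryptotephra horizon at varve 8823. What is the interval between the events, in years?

7556 years

The two markers are separated by 8823 − 1267 = 7556 varves.
That is 7556 years at one varve per year.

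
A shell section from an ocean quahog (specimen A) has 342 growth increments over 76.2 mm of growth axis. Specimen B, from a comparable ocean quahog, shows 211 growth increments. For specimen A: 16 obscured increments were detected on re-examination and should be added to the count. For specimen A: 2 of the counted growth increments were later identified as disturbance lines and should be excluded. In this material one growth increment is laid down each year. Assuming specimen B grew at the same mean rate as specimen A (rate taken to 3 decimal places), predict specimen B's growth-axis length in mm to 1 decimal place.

45.2 mm

Specimen A: correcting the raw count gives 342 − 2 + 16 = 356 true growth increments.
A: Mean rate = 76.2 mm / 356 years ≈ 0.214 mm/yr.
Length of B = 0.214 × 211 = 45.2 mm.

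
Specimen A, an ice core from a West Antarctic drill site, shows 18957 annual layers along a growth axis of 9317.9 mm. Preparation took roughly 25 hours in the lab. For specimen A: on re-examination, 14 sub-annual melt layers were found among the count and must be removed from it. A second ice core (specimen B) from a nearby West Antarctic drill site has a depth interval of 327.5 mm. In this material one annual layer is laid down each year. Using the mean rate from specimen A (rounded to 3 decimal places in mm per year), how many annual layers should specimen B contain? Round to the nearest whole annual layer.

666 annual layers

Specimen A: adjusted count: 18957 − 14 = 18943 annual layers.
A: 9317.9 mm over 18943 years gives 9317.9 / 18943 ≈ 0.492 mm/year.
For B, 327.5 / 0.492 = 665.65 years ≈ 666 annual layers.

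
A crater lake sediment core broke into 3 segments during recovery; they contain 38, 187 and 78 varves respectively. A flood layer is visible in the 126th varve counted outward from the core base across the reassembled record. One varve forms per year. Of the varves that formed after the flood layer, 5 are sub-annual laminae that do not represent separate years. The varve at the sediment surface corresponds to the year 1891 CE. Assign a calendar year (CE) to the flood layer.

Total varves = 38 + 187 + 78 = 303.
303 − 126 = 177 varves lie beyond the flood layer toward the sediment surface.
Removing the 5 false varves leaves 177 − 5 = 172 true varves beyond the flood layer.
The varve at the sediment surface is 1891 CE, so the flood layer dates to 1891 − 172 = 1719 CE.

1719 CE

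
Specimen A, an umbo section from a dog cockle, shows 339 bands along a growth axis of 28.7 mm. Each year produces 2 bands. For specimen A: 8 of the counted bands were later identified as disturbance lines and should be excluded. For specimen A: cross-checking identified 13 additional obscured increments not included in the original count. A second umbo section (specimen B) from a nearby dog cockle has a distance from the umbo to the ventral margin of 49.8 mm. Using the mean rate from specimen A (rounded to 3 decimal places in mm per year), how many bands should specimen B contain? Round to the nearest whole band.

Specimen A: true band count = 339 − 8 + 13 = 344.
Specimen A: with 2 bands per year, 344 / 2 = 172 years.
A: Extension rate ≈ 28.7 / 172 = 0.167 mm per year.
For B, 49.8 / 0.167 = 298.20 years; at 2 bands per year that is 298.20 × 2 ≈ 596 bands.

596 bands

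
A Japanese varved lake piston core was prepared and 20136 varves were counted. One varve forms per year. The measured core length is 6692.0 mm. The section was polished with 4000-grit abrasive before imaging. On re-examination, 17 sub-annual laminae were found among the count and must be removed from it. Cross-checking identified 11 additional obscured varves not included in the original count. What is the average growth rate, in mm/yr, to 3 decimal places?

True varve count = 20136 − 17 + 11 = 20130.
Mean rate = 6692.0 mm / 20130 years ≈ 0.332 mm/yr.

0.332 mm/yr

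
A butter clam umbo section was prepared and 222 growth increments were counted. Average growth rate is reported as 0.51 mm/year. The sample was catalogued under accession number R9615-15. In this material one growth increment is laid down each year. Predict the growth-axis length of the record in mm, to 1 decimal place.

113.2 mm

The record spans 222 years at 0.51 mm per year.
Predicted length = 0.51 mm/year × 222 years = 113.2 mm.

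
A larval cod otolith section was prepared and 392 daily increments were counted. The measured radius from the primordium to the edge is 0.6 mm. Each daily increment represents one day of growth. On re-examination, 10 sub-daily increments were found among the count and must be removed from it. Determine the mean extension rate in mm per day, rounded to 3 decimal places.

0.002 mm per day

True daily increment count = 392 − 10 = 382.
Extension rate ≈ 0.6 / 382 = 0.002 mm per day.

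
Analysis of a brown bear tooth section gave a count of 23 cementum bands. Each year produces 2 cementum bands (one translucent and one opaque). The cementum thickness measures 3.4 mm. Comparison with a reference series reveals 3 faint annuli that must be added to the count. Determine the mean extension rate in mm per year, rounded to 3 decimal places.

Correcting the raw count gives 23 + 3 = 26 true cementum bands.
Dividing by 2 cementum bands per year: 26 / 2 = 13 years.
Mean rate = 3.4 mm / 13 years ≈ 0.262 mm per year.

0.262 mm per year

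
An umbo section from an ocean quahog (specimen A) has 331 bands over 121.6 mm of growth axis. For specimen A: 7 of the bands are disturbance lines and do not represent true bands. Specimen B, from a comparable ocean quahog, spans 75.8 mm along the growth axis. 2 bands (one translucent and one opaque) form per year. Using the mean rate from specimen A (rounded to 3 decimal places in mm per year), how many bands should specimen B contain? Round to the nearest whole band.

Specimen A: correcting the raw count gives 331 − 7 = 324 true bands.
Specimen A: dividing by 2 bands per year: 324 / 2 = 162 years.
A: 121.6 mm over 162 years gives 121.6 / 162 ≈ 0.751 mm per year.
Specimen B: 75.8 mm / 0.751 mm per year = 100.93 years; at 2 bands per year that is 100.93 × 2 ≈ 202 bands.

202 bands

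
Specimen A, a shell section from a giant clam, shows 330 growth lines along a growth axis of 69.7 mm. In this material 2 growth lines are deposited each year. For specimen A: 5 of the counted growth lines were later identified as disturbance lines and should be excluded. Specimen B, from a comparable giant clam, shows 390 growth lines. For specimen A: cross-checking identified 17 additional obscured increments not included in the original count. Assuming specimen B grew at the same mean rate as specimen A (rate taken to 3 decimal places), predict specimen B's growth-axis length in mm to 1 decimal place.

Specimen A: after corrections the count is 330 − 5 + 17 = 342 growth lines.
Specimen A: dividing by 2 growth lines per year: 342 / 2 = 171 years.
A: Mean rate = 69.7 mm / 171 years ≈ 0.408 mm/yr.
Specimen B: with 2 growth lines per year, 390 / 2 = 195 years. B's length ≈ 0.408 × 195 = 79.6 mm.

79.6 mm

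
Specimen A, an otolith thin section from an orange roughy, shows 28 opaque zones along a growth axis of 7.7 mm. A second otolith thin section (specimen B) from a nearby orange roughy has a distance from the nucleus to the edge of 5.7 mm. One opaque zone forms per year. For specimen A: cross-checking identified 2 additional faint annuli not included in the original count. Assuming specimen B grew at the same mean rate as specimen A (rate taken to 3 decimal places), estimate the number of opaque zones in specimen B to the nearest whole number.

Specimen A: correcting the raw count gives 28 + 2 = 30 true opaque zones.
A: 7.7 mm over 30 years gives 7.7 / 30 ≈ 0.257 mm per year.
For B, 5.7 / 0.257 = 22.18 years ≈ 22 opaque zones.

22 opaque zones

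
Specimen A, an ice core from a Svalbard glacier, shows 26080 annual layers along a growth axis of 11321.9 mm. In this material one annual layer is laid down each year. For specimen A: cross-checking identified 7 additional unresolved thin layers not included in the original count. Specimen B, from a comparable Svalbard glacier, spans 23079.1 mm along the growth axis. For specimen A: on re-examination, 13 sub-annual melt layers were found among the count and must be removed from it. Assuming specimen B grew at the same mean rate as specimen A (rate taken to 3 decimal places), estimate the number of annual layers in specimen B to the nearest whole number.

Specimen A: true annual layer count = 26080 − 13 + 7 = 26074.
A: 11321.9 mm over 26074 years gives 11321.9 / 26074 ≈ 0.434 mm/year.
For B, 23079.1 / 0.434 = 53177.65 years ≈ 53178 annual layers.

53178 annual layers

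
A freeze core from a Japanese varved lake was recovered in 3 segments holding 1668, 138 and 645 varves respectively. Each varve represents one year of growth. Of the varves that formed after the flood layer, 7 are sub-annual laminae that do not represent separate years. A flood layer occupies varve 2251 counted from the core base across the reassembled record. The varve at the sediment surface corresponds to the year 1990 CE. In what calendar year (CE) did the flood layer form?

1797 CE

Total varves = 1668 + 138 + 645 = 2451.
The flood layer sits at varve 2251 from the core base, so 2451 − 2251 = 200 varves formed after it.
Excluding 7 false varves: 200 − 7 = 193.
The varve at the sediment surface is 1990 CE, so the flood layer dates to 1990 − 193 = 1797 CE.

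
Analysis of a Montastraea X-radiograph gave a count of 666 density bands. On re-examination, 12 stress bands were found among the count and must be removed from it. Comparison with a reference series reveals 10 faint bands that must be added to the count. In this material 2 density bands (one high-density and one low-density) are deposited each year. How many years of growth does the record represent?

Adjusted count: 666 − 12 + 10 = 664 density bands.
With 2 density bands per year, 664 / 2 = 332 years.

332 yr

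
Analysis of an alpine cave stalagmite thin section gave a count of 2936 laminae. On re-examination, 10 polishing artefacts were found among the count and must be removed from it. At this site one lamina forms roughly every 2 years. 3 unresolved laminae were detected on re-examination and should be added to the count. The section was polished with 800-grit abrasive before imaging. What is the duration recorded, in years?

5858 years

Adjusted count: 2936 − 10 + 3 = 2929 laminae.
Multiplying by 2 years per lamina: 2929 × 2 = 5858 years.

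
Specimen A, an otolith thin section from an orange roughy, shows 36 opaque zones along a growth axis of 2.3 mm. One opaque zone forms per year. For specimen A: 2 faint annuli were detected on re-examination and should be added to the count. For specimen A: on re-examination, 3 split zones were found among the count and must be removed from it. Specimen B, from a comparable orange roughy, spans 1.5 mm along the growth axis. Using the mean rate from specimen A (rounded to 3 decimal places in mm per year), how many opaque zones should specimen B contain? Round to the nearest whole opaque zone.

23 opaque zones

Specimen A: correcting the raw count gives 36 − 3 + 2 = 35 true opaque zones.
A: 2.3 mm over 35 years gives 2.3 / 35 ≈ 0.066 mm/year.
Specimen B: 1.5 mm / 0.066 mm per year = 22.73 years ≈ 23 opaque zones.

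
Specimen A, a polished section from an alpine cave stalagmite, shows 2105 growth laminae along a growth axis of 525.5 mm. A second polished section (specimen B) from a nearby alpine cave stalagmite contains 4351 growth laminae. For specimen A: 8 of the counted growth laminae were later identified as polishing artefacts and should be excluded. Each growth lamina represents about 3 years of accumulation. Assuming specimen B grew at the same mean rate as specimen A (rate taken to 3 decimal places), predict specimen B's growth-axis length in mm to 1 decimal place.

1096.5 mm

Specimen A: adjusted count: 2105 − 8 = 2097 growth laminae.
Specimen A: at 3 years per growth lamina, 2097 × 3 = 6291 years.
A: Mean rate = 525.5 mm / 6291 years ≈ 0.084 mm per year.
Specimen B: 4351 growth laminae at 3 years each span 4351 × 3 = 13053 years. B's length ≈ 0.084 × 13053 = 1096.5 mm.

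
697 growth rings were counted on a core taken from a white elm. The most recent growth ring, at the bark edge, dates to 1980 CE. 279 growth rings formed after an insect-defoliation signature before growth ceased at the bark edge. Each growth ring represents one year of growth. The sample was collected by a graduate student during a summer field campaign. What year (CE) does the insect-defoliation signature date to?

1701 CE

279 growth rings formed after the insect-defoliation signature.
Counting back 279 years from 1980 CE places the insect-defoliation signature in 1980 − 279 = 1701 CE.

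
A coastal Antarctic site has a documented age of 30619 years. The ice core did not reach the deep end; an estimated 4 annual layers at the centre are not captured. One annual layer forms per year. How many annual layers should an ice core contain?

30615 annual layers

Expected annual layers over 30619 years: 30619.
Subtracting the 4 annual layers not captured gives 30619 − 4 = 30615 annual layers in the record.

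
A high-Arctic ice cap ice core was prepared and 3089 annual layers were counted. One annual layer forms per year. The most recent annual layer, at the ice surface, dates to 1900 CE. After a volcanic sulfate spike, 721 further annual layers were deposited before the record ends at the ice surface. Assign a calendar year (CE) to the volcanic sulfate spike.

1179 CE

There are 721 annual layers younger than the volcanic sulfate spike.
1900 − 721 = 1179 CE.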